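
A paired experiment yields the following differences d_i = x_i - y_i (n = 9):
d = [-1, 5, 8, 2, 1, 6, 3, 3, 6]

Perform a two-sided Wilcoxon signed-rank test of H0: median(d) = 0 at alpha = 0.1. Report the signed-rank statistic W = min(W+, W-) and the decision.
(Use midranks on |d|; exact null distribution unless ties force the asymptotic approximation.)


Step 1: Drop any zero differences (none here) and take |d_i|.
|d| = [1, 5, 8, 2, 1, 6, 3, 3, 6]
Step 2: Midrank |d_i| (ties get averaged ranks).
ranks: |1|->1.5, |5|->6, |8|->9, |2|->3, |1|->1.5, |6|->7.5, |3|->4.5, |3|->4.5, |6|->7.5
Step 3: Attach original signs; sum ranks with positive sign and with negative sign.
W+ = 6 + 9 + 3 + 1.5 + 7.5 + 4.5 + 4.5 + 7.5 = 43.5
W- = 1.5 = 1.5
(Check: W+ + W- = 45 should equal n(n+1)/2 = 45.)
Step 4: Test statistic W = min(W+, W-) = 1.5.
Step 5: Ties in |d|, so use the tie-corrected normal approximation.
        E[W] = n(n+1)/4 = 9*10/4 = 22.5.
        Tie groups: |d|=1 (t=2), |d|=3 (t=2), |d|=6 (t=2); sum(t^3 - t) = 18.
        Var[W] = n(n+1)(2n+1)/24 - sum(t^3-t)/48 = 1710/24 - 18/48 = 70.875.
        z = (W - E[W]) / sqrt(Var[W]) = (1.5 - 22.5) / 8.4187 = -2.4944.
        Two-sided p = 2*Phi(z) = 0.012616.
Step 6: alpha = 0.1. reject H0.

W+ = 43.5, W- = 1.5, W = min = 1.5, p = 0.012616, reject H0.


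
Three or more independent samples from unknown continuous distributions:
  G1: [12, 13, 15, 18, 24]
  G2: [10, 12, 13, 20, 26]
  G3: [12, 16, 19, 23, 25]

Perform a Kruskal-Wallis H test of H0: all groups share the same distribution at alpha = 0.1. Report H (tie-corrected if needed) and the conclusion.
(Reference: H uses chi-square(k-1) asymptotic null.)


Step 1: Combine all N = 15 observations and assign midranks.
sorted (value, group, rank): (10,G2,1), (12,G1,3), (12,G2,3), (12,G3,3), (13,G1,5.5), (13,G2,5.5), (15,G1,7), (16,G3,8), (18,G1,9), (19,G3,10), (20,G2,11), (23,G3,12), (24,G1,13), (25,G3,14), (26,G2,15)
Step 2: Sum ranks within each group.
R_1 = 37.5 (n_1 = 5)
R_2 = 35.5 (n_2 = 5)
R_3 = 47 (n_3 = 5)
Step 3: H = 12/(N(N+1)) * sum(R_i^2/n_i) - 3(N+1)
     = 12/(15*16) * (37.5^2/5 + 35.5^2/5 + 47^2/5) - 3*16
     = 0.050000 * 975.1 - 48
     = 0.755000.
Step 4: Ties present; correction factor C = 1 - 30/(15^3 - 15) = 0.991071. Corrected H = 0.755000 / 0.991071 = 0.761802.
Step 5: Under H0, H ~ chi^2(2); p-value = 0.683246.
Step 6: alpha = 0.1. fail to reject H0.

H = 0.7618, df = 2, p = 0.683246, fail to reject H0.


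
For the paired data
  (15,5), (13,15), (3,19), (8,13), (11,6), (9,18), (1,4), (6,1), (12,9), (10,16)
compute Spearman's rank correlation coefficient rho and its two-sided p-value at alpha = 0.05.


Step 1: Rank x and y separately (midranks; no ties here).
rank(x): 15->10, 13->9, 3->2, 8->4, 11->7, 9->5, 1->1, 6->3, 12->8, 10->6
rank(y): 5->3, 15->7, 19->10, 13->6, 6->4, 18->9, 4->2, 1->1, 9->5, 16->8
Step 2: d_i = R_x(i) - R_y(i); compute d_i^2.
  (10-3)^2=49, (9-7)^2=4, (2-10)^2=64, (4-6)^2=4, (7-4)^2=9, (5-9)^2=16, (1-2)^2=1, (3-1)^2=4, (8-5)^2=9, (6-8)^2=4
sum(d^2) = 164.
Step 3: rho = 1 - 6*164 / (10*(10^2 - 1)) = 1 - 984/990 = 0.006061.
Step 4: Under H0, t = rho * sqrt((n-2)/(1-rho^2)) = 0.0171 ~ t(8).
Step 5: Two-sided p-value from the t-distribution with 8 df = 0.986743.
Step 6: alpha = 0.05. fail to reject H0.

rho = 0.0061, p = 0.986743, fail to reject H0 at alpha = 0.05.


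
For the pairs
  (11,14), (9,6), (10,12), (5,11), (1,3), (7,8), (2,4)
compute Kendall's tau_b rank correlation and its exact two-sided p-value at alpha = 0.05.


Step 1: Enumerate the 21 unordered pairs (i,j) with i<j and classify each by sign(x_j-x_i) * sign(y_j-y_i).
  (1,2):dx=-2,dy=-8->C; (1,3):dx=-1,dy=-2->C; (1,4):dx=-6,dy=-3->C; (1,5):dx=-10,dy=-11->C
  (1,6):dx=-4,dy=-6->C; (1,7):dx=-9,dy=-10->C; (2,3):dx=+1,dy=+6->C; (2,4):dx=-4,dy=+5->D
  (2,5):dx=-8,dy=-3->C; (2,6):dx=-2,dy=+2->D; (2,7):dx=-7,dy=-2->C; (3,4):dx=-5,dy=-1->C
  (3,5):dx=-9,dy=-9->C; (3,6):dx=-3,dy=-4->C; (3,7):dx=-8,dy=-8->C; (4,5):dx=-4,dy=-8->C
  (4,6):dx=+2,dy=-3->D; (4,7):dx=-3,dy=-7->C; (5,6):dx=+6,dy=+5->C; (5,7):dx=+1,dy=+1->C
  (6,7):dx=-5,dy=-4->C
Step 2: C = 18, D = 3, total pairs = 21.
Step 3: tau = (C - D)/(n(n-1)/2) = (18 - 3)/21 = 0.714286.
Step 4: Exact two-sided p-value (enumerate n! = 5040 permutations of y under H0): p = 0.030159.
Step 5: alpha = 0.05. reject H0.

tau_b = 0.7143 (C=18, D=3), p = 0.030159, reject H0.


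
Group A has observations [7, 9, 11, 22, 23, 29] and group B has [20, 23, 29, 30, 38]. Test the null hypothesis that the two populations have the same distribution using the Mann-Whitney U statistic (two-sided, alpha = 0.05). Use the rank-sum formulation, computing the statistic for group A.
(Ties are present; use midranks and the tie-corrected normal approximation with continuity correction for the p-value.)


Step 1: Combine and sort all 11 observations; assign midranks.
sorted (value, group): (7,X), (9,X), (11,X), (20,Y), (22,X), (23,X), (23,Y), (29,X), (29,Y), (30,Y), (38,Y)
ranks: 7->1, 9->2, 11->3, 20->4, 22->5, 23->6.5, 23->6.5, 29->8.5, 29->8.5, 30->10, 38->11
Step 2: Rank sum for X: R1 = 1 + 2 + 3 + 5 + 6.5 + 8.5 = 26.
Step 3: U_X = R1 - n1(n1+1)/2 = 26 - 6*7/2 = 26 - 21 = 5.
       U_Y = n1*n2 - U_X = 30 - 5 = 25.
Step 4: Ties are present, so use the tie-corrected normal approximation (with continuity correction) for the p-value.
Step 5: p-value = 0.081440; compare to alpha = 0.05. fail to reject H0.

U_X = 5, p = 0.081440, fail to reject H0 at alpha = 0.05.


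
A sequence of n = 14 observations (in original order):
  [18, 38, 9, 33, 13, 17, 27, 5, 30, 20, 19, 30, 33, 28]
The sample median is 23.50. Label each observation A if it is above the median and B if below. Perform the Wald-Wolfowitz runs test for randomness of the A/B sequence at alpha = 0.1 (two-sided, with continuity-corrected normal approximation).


Step 1: Compute median = 23.50; label A = above, B = below.
Labels in order: BABABBABABBAAA  (n_A = 7, n_B = 7)
Step 2: Count runs R = 10.
Step 3: Under H0 (random ordering), E[R] = 2*n_A*n_B/(n_A+n_B) + 1 = 2*7*7/14 + 1 = 8.0000.
        Var[R] = 2*n_A*n_B*(2*n_A*n_B - n_A - n_B) / ((n_A+n_B)^2 * (n_A+n_B-1)) = 8232/2548 = 3.2308.
        SD[R] = 1.7974.
Step 4: Continuity-corrected z = (R - 0.5 - E[R]) / SD[R] = (10 - 0.5 - 8.0000) / 1.7974 = 0.8345.
Step 5: Two-sided p-value via normal approximation = 2*(1 - Phi(|z|)) = 0.403986.
Step 6: alpha = 0.1. fail to reject H0.

R = 10, z = 0.8345, p = 0.403986, fail to reject H0.


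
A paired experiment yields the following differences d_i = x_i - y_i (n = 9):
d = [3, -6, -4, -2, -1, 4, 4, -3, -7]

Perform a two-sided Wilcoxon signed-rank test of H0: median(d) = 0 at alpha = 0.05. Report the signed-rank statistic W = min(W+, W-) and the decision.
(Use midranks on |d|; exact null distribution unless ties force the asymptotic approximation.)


Step 1: Drop any zero differences (none here) and take |d_i|.
|d| = [3, 6, 4, 2, 1, 4, 4, 3, 7]
Step 2: Midrank |d_i| (ties get averaged ranks).
ranks: |3|->3.5, |6|->8, |4|->6, |2|->2, |1|->1, |4|->6, |4|->6, |3|->3.5, |7|->9
Step 3: Attach original signs; sum ranks with positive sign and with negative sign.
W+ = 3.5 + 6 + 6 = 15.5
W- = 8 + 6 + 2 + 1 + 3.5 + 9 = 29.5
(Check: W+ + W- = 45 should equal n(n+1)/2 = 45.)
Step 4: Test statistic W = min(W+, W-) = 15.5.
Step 5: Ties in |d|, so use the tie-corrected normal approximation.
        E[W] = n(n+1)/4 = 9*10/4 = 22.5.
        Tie groups: |d|=3 (t=2), |d|=4 (t=3); sum(t^3 - t) = 30.
        Var[W] = n(n+1)(2n+1)/24 - sum(t^3-t)/48 = 1710/24 - 30/48 = 70.625.
        z = (W - E[W]) / sqrt(Var[W]) = (15.5 - 22.5) / 8.4039 = -0.8329.
        Two-sided p = 2*Phi(z) = 0.404873.
Step 6: alpha = 0.05. fail to reject H0.

W+ = 15.5, W- = 29.5, W = min = 15.5, p = 0.404873, fail to reject H0.


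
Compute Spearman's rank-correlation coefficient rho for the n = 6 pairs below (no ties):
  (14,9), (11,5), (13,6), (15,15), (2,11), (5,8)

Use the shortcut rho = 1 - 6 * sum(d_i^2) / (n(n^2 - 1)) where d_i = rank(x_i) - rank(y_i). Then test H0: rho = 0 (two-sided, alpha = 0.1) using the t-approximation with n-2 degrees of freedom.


Step 1: Rank x and y separately (midranks; no ties here).
rank(x): 14->5, 11->3, 13->4, 15->6, 2->1, 5->2
rank(y): 9->4, 5->1, 6->2, 15->6, 11->5, 8->3
Step 2: d_i = R_x(i) - R_y(i); compute d_i^2.
  (5-4)^2=1, (3-1)^2=4, (4-2)^2=4, (6-6)^2=0, (1-5)^2=16, (2-3)^2=1
sum(d^2) = 26.
Step 3: rho = 1 - 6*26 / (6*(6^2 - 1)) = 1 - 156/210 = 0.257143.
Step 4: Under H0, t = rho * sqrt((n-2)/(1-rho^2)) = 0.5322 ~ t(4).
Step 5: Two-sided p-value from the t-distribution with 4 df = 0.622787.
Step 6: alpha = 0.1. fail to reject H0.

rho = 0.2571, p = 0.622787, fail to reject H0 at alpha = 0.1.


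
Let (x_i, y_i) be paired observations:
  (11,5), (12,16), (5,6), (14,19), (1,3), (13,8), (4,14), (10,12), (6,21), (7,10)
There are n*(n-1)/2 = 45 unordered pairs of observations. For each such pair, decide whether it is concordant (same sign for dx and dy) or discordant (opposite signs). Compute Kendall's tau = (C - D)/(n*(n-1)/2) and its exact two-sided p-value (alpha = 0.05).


Step 1: Enumerate the 45 unordered pairs (i,j) with i<j and classify each by sign(x_j-x_i) * sign(y_j-y_i).
  (1,2):dx=+1,dy=+11->C; (1,3):dx=-6,dy=+1->D; (1,4):dx=+3,dy=+14->C; (1,5):dx=-10,dy=-2->C
  (1,6):dx=+2,dy=+3->C; (1,7):dx=-7,dy=+9->D; (1,8):dx=-1,dy=+7->D; (1,9):dx=-5,dy=+16->D
  (1,10):dx=-4,dy=+5->D; (2,3):dx=-7,dy=-10->C; (2,4):dx=+2,dy=+3->C; (2,5):dx=-11,dy=-13->C
  (2,6):dx=+1,dy=-8->D; (2,7):dx=-8,dy=-2->C; (2,8):dx=-2,dy=-4->C; (2,9):dx=-6,dy=+5->D
  (2,10):dx=-5,dy=-6->C; (3,4):dx=+9,dy=+13->C; (3,5):dx=-4,dy=-3->C; (3,6):dx=+8,dy=+2->C
  (3,7):dx=-1,dy=+8->D; (3,8):dx=+5,dy=+6->C; (3,9):dx=+1,dy=+15->C; (3,10):dx=+2,dy=+4->C
  (4,5):dx=-13,dy=-16->C; (4,6):dx=-1,dy=-11->C; (4,7):dx=-10,dy=-5->C; (4,8):dx=-4,dy=-7->C
  (4,9):dx=-8,dy=+2->D; (4,10):dx=-7,dy=-9->C; (5,6):dx=+12,dy=+5->C; (5,7):dx=+3,dy=+11->C
  (5,8):dx=+9,dy=+9->C; (5,9):dx=+5,dy=+18->C; (5,10):dx=+6,dy=+7->C; (6,7):dx=-9,dy=+6->D
  (6,8):dx=-3,dy=+4->D; (6,9):dx=-7,dy=+13->D; (6,10):dx=-6,dy=+2->D; (7,8):dx=+6,dy=-2->D
  (7,9):dx=+2,dy=+7->C; (7,10):dx=+3,dy=-4->D; (8,9):dx=-4,dy=+9->D; (8,10):dx=-3,dy=-2->C
  (9,10):dx=+1,dy=-11->D
Step 2: C = 28, D = 17, total pairs = 45.
Step 3: tau = (C - D)/(n(n-1)/2) = (28 - 17)/45 = 0.244444.
Step 4: Exact two-sided p-value (enumerate n! = 3628800 permutations of y under H0): p = 0.380720.
Step 5: alpha = 0.05. fail to reject H0.

tau_b = 0.2444 (C=28, D=17), p = 0.380720, fail to reject H0.


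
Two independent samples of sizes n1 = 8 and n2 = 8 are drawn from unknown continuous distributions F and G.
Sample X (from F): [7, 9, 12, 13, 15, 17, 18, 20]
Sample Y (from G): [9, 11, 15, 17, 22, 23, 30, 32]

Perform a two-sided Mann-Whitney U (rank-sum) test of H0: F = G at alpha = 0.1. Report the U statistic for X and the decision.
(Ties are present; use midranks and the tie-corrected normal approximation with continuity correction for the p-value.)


Step 1: Combine and sort all 16 observations; assign midranks.
sorted (value, group): (7,X), (9,X), (9,Y), (11,Y), (12,X), (13,X), (15,X), (15,Y), (17,X), (17,Y), (18,X), (20,X), (22,Y), (23,Y), (30,Y), (32,Y)
ranks: 7->1, 9->2.5, 9->2.5, 11->4, 12->5, 13->6, 15->7.5, 15->7.5, 17->9.5, 17->9.5, 18->11, 20->12, 22->13, 23->14, 30->15, 32->16
Step 2: Rank sum for X: R1 = 1 + 2.5 + 5 + 6 + 7.5 + 9.5 + 11 + 12 = 54.5.
Step 3: U_X = R1 - n1(n1+1)/2 = 54.5 - 8*9/2 = 54.5 - 36 = 18.5.
       U_Y = n1*n2 - U_X = 64 - 18.5 = 45.5.
Step 4: Ties are present, so use the tie-corrected normal approximation (with continuity correction) for the p-value.
Step 5: p-value = 0.171220; compare to alpha = 0.1. fail to reject H0.

U_X = 18.5, p = 0.171220, fail to reject H0 at alpha = 0.1.


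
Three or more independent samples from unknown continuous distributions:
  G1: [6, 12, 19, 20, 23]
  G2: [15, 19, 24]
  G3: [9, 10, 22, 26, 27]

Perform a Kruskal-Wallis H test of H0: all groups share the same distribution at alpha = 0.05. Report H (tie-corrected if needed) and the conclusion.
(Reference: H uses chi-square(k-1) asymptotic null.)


Step 1: Combine all N = 13 observations and assign midranks.
sorted (value, group, rank): (6,G1,1), (9,G3,2), (10,G3,3), (12,G1,4), (15,G2,5), (19,G1,6.5), (19,G2,6.5), (20,G1,8), (22,G3,9), (23,G1,10), (24,G2,11), (26,G3,12), (27,G3,13)
Step 2: Sum ranks within each group.
R_1 = 29.5 (n_1 = 5)
R_2 = 22.5 (n_2 = 3)
R_3 = 39 (n_3 = 5)
Step 3: H = 12/(N(N+1)) * sum(R_i^2/n_i) - 3(N+1)
     = 12/(13*14) * (29.5^2/5 + 22.5^2/3 + 39^2/5) - 3*14
     = 0.065934 * 647 - 42
     = 0.659341.
Step 4: Ties present; correction factor C = 1 - 6/(13^3 - 13) = 0.997253. Corrected H = 0.659341 / 0.997253 = 0.661157.
Step 5: Under H0, H ~ chi^2(2); p-value = 0.718508.
Step 6: alpha = 0.05. fail to reject H0.

H = 0.6612, df = 2, p = 0.718508, fail to reject H0.


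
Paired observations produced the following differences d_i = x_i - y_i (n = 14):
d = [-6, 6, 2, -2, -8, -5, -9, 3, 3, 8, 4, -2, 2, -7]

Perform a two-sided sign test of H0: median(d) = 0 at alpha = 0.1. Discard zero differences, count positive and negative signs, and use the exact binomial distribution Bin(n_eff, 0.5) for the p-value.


Step 1: Discard zero differences. Original n = 14; n_eff = number of nonzero differences = 14.
Nonzero differences (with sign): -6, +6, +2, -2, -8, -5, -9, +3, +3, +8, +4, -2, +2, -7
Step 2: Count signs: positive = 7, negative = 7.
Step 3: Under H0: P(positive) = 0.5, so the number of positives S ~ Bin(14, 0.5).
Step 4: Two-sided exact p-value = sum of Bin(14,0.5) probabilities at or below the observed probability = 1.000000.
Step 5: alpha = 0.1. fail to reject H0.

n_eff = 14, pos = 7, neg = 7, p = 1.000000, fail to reject H0.


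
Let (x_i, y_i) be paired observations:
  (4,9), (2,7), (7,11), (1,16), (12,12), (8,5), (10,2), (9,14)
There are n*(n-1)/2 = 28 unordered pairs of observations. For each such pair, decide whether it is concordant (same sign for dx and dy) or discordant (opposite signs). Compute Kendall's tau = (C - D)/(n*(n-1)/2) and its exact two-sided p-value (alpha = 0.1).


Step 1: Enumerate the 28 unordered pairs (i,j) with i<j and classify each by sign(x_j-x_i) * sign(y_j-y_i).
  (1,2):dx=-2,dy=-2->C; (1,3):dx=+3,dy=+2->C; (1,4):dx=-3,dy=+7->D; (1,5):dx=+8,dy=+3->C
  (1,6):dx=+4,dy=-4->D; (1,7):dx=+6,dy=-7->D; (1,8):dx=+5,dy=+5->C; (2,3):dx=+5,dy=+4->C
  (2,4):dx=-1,dy=+9->D; (2,5):dx=+10,dy=+5->C; (2,6):dx=+6,dy=-2->D; (2,7):dx=+8,dy=-5->D
  (2,8):dx=+7,dy=+7->C; (3,4):dx=-6,dy=+5->D; (3,5):dx=+5,dy=+1->C; (3,6):dx=+1,dy=-6->D
  (3,7):dx=+3,dy=-9->D; (3,8):dx=+2,dy=+3->C; (4,5):dx=+11,dy=-4->D; (4,6):dx=+7,dy=-11->D
  (4,7):dx=+9,dy=-14->D; (4,8):dx=+8,dy=-2->D; (5,6):dx=-4,dy=-7->C; (5,7):dx=-2,dy=-10->C
  (5,8):dx=-3,dy=+2->D; (6,7):dx=+2,dy=-3->D; (6,8):dx=+1,dy=+9->C; (7,8):dx=-1,dy=+12->D
Step 2: C = 12, D = 16, total pairs = 28.
Step 3: tau = (C - D)/(n(n-1)/2) = (12 - 16)/28 = -0.142857.
Step 4: Exact two-sided p-value (enumerate n! = 40320 permutations of y under H0): p = 0.719544.
Step 5: alpha = 0.1. fail to reject H0.

tau_b = -0.1429 (C=12, D=16), p = 0.719544, fail to reject H0.


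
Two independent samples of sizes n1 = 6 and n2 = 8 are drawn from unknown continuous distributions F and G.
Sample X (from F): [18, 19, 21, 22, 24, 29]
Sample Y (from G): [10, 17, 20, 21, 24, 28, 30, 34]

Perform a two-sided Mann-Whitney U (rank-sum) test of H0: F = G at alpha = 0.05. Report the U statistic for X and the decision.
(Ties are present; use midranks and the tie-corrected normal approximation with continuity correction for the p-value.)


Step 1: Combine and sort all 14 observations; assign midranks.
sorted (value, group): (10,Y), (17,Y), (18,X), (19,X), (20,Y), (21,X), (21,Y), (22,X), (24,X), (24,Y), (28,Y), (29,X), (30,Y), (34,Y)
ranks: 10->1, 17->2, 18->3, 19->4, 20->5, 21->6.5, 21->6.5, 22->8, 24->9.5, 24->9.5, 28->11, 29->12, 30->13, 34->14
Step 2: Rank sum for X: R1 = 3 + 4 + 6.5 + 8 + 9.5 + 12 = 43.
Step 3: U_X = R1 - n1(n1+1)/2 = 43 - 6*7/2 = 43 - 21 = 22.
       U_Y = n1*n2 - U_X = 48 - 22 = 26.
Step 4: Ties are present, so use the tie-corrected normal approximation (with continuity correction) for the p-value.
Step 5: p-value = 0.846116; compare to alpha = 0.05. fail to reject H0.

U_X = 22, p = 0.846116, fail to reject H0 at alpha = 0.05.


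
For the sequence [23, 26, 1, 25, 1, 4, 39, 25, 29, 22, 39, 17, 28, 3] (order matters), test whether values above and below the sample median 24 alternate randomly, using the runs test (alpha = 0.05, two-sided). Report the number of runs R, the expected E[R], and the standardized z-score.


Step 1: Compute median = 24; label A = above, B = below.
Labels in order: BABABBAAABABAB  (n_A = 7, n_B = 7)
Step 2: Count runs R = 11.
Step 3: Under H0 (random ordering), E[R] = 2*n_A*n_B/(n_A+n_B) + 1 = 2*7*7/14 + 1 = 8.0000.
        Var[R] = 2*n_A*n_B*(2*n_A*n_B - n_A - n_B) / ((n_A+n_B)^2 * (n_A+n_B-1)) = 8232/2548 = 3.2308.
        SD[R] = 1.7974.
Step 4: Continuity-corrected z = (R - 0.5 - E[R]) / SD[R] = (11 - 0.5 - 8.0000) / 1.7974 = 1.3909.
Step 5: Two-sided p-value via normal approximation = 2*(1 - Phi(|z|)) = 0.164264.
Step 6: alpha = 0.05. fail to reject H0.

R = 11, z = 1.3909, p = 0.164264, fail to reject H0.


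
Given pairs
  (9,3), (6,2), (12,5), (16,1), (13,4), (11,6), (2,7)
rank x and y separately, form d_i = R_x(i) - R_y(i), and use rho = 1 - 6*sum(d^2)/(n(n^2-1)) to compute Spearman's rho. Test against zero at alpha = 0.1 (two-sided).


Step 1: Rank x and y separately (midranks; no ties here).
rank(x): 9->3, 6->2, 12->5, 16->7, 13->6, 11->4, 2->1
rank(y): 3->3, 2->2, 5->5, 1->1, 4->4, 6->6, 7->7
Step 2: d_i = R_x(i) - R_y(i); compute d_i^2.
  (3-3)^2=0, (2-2)^2=0, (5-5)^2=0, (7-1)^2=36, (6-4)^2=4, (4-6)^2=4, (1-7)^2=36
sum(d^2) = 80.
Step 3: rho = 1 - 6*80 / (7*(7^2 - 1)) = 1 - 480/336 = -0.428571.
Step 4: Under H0, t = rho * sqrt((n-2)/(1-rho^2)) = -1.0607 ~ t(5).
Step 5: Two-sided p-value from the t-distribution with 5 df = 0.337368.
Step 6: alpha = 0.1. fail to reject H0.

rho = -0.4286, p = 0.337368, fail to reject H0 at alpha = 0.1.


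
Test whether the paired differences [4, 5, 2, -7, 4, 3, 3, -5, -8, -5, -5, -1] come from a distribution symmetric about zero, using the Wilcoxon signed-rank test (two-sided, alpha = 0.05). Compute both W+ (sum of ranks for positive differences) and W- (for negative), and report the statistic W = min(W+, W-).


Step 1: Drop any zero differences (none here) and take |d_i|.
|d| = [4, 5, 2, 7, 4, 3, 3, 5, 8, 5, 5, 1]
Step 2: Midrank |d_i| (ties get averaged ranks).
ranks: |4|->5.5, |5|->8.5, |2|->2, |7|->11, |4|->5.5, |3|->3.5, |3|->3.5, |5|->8.5, |8|->12, |5|->8.5, |5|->8.5, |1|->1
Step 3: Attach original signs; sum ranks with positive sign and with negative sign.
W+ = 5.5 + 8.5 + 2 + 5.5 + 3.5 + 3.5 = 28.5
W- = 11 + 8.5 + 12 + 8.5 + 8.5 + 1 = 49.5
(Check: W+ + W- = 78 should equal n(n+1)/2 = 78.)
Step 4: Test statistic W = min(W+, W-) = 28.5.
Step 5: Ties in |d|, so use the tie-corrected normal approximation.
        E[W] = n(n+1)/4 = 12*13/4 = 39.
        Tie groups: |d|=3 (t=2), |d|=4 (t=2), |d|=5 (t=4); sum(t^3 - t) = 72.
        Var[W] = n(n+1)(2n+1)/24 - sum(t^3-t)/48 = 3900/24 - 72/48 = 161.
        z = (W - E[W]) / sqrt(Var[W]) = (28.5 - 39) / 12.6886 = -0.8275.
        Two-sided p = 2*Phi(z) = 0.407945.
Step 6: alpha = 0.05. fail to reject H0.

W+ = 28.5, W- = 49.5, W = min = 28.5, p = 0.407945, fail to reject H0.


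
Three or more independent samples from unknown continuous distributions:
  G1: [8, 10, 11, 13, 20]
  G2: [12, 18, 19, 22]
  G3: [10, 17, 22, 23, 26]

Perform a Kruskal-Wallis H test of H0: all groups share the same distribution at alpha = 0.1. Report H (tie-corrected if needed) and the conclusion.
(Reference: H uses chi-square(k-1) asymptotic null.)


Step 1: Combine all N = 14 observations and assign midranks.
sorted (value, group, rank): (8,G1,1), (10,G1,2.5), (10,G3,2.5), (11,G1,4), (12,G2,5), (13,G1,6), (17,G3,7), (18,G2,8), (19,G2,9), (20,G1,10), (22,G2,11.5), (22,G3,11.5), (23,G3,13), (26,G3,14)
Step 2: Sum ranks within each group.
R_1 = 23.5 (n_1 = 5)
R_2 = 33.5 (n_2 = 4)
R_3 = 48 (n_3 = 5)
Step 3: H = 12/(N(N+1)) * sum(R_i^2/n_i) - 3(N+1)
     = 12/(14*15) * (23.5^2/5 + 33.5^2/4 + 48^2/5) - 3*15
     = 0.057143 * 851.812 - 45
     = 3.675000.
Step 4: Ties present; correction factor C = 1 - 12/(14^3 - 14) = 0.995604. Corrected H = 3.675000 / 0.995604 = 3.691225.
Step 5: Under H0, H ~ chi^2(2); p-value = 0.157929.
Step 6: alpha = 0.1. fail to reject H0.

H = 3.6912, df = 2, p = 0.157929, fail to reject H0.


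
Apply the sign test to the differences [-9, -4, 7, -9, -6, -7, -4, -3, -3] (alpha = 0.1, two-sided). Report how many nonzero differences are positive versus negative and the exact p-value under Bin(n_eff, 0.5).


Step 1: Discard zero differences. Original n = 9; n_eff = number of nonzero differences = 9.
Nonzero differences (with sign): -9, -4, +7, -9, -6, -7, -4, -3, -3
Step 2: Count signs: positive = 1, negative = 8.
Step 3: Under H0: P(positive) = 0.5, so the number of positives S ~ Bin(9, 0.5).
Step 4: Two-sided exact p-value = sum of Bin(9,0.5) probabilities at or below the observed probability = 0.039062.
Step 5: alpha = 0.1. reject H0.

n_eff = 9, pos = 1, neg = 8, p = 0.039062, reject H0.


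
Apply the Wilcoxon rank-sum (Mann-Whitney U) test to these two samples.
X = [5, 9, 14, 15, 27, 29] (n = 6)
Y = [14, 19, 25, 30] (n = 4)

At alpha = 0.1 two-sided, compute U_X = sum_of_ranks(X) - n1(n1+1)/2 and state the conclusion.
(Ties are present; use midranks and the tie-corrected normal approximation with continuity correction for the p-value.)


Step 1: Combine and sort all 10 observations; assign midranks.
sorted (value, group): (5,X), (9,X), (14,X), (14,Y), (15,X), (19,Y), (25,Y), (27,X), (29,X), (30,Y)
ranks: 5->1, 9->2, 14->3.5, 14->3.5, 15->5, 19->6, 25->7, 27->8, 29->9, 30->10
Step 2: Rank sum for X: R1 = 1 + 2 + 3.5 + 5 + 8 + 9 = 28.5.
Step 3: U_X = R1 - n1(n1+1)/2 = 28.5 - 6*7/2 = 28.5 - 21 = 7.5.
       U_Y = n1*n2 - U_X = 24 - 7.5 = 16.5.
Step 4: Ties are present, so use the tie-corrected normal approximation (with continuity correction) for the p-value.
Step 5: p-value = 0.392330; compare to alpha = 0.1. fail to reject H0.

U_X = 7.5, p = 0.392330, fail to reject H0 at alpha = 0.1.


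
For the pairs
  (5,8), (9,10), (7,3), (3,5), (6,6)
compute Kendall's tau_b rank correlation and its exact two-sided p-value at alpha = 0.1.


Step 1: Enumerate the 10 unordered pairs (i,j) with i<j and classify each by sign(x_j-x_i) * sign(y_j-y_i).
  (1,2):dx=+4,dy=+2->C; (1,3):dx=+2,dy=-5->D; (1,4):dx=-2,dy=-3->C; (1,5):dx=+1,dy=-2->D
  (2,3):dx=-2,dy=-7->C; (2,4):dx=-6,dy=-5->C; (2,5):dx=-3,dy=-4->C; (3,4):dx=-4,dy=+2->D
  (3,5):dx=-1,dy=+3->D; (4,5):dx=+3,dy=+1->C
Step 2: C = 6, D = 4, total pairs = 10.
Step 3: tau = (C - D)/(n(n-1)/2) = (6 - 4)/10 = 0.200000.
Step 4: Exact two-sided p-value (enumerate n! = 120 permutations of y under H0): p = 0.816667.
Step 5: alpha = 0.1. fail to reject H0.

tau_b = 0.2000 (C=6, D=4), p = 0.816667, fail to reject H0.


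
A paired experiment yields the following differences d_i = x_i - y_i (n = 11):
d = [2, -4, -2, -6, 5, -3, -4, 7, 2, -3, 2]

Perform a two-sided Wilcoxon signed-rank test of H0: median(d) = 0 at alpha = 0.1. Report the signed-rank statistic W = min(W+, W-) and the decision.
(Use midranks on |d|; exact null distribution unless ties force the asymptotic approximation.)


Step 1: Drop any zero differences (none here) and take |d_i|.
|d| = [2, 4, 2, 6, 5, 3, 4, 7, 2, 3, 2]
Step 2: Midrank |d_i| (ties get averaged ranks).
ranks: |2|->2.5, |4|->7.5, |2|->2.5, |6|->10, |5|->9, |3|->5.5, |4|->7.5, |7|->11, |2|->2.5, |3|->5.5, |2|->2.5
Step 3: Attach original signs; sum ranks with positive sign and with negative sign.
W+ = 2.5 + 9 + 11 + 2.5 + 2.5 = 27.5
W- = 7.5 + 2.5 + 10 + 5.5 + 7.5 + 5.5 = 38.5
(Check: W+ + W- = 66 should equal n(n+1)/2 = 66.)
Step 4: Test statistic W = min(W+, W-) = 27.5.
Step 5: Ties in |d|, so use the tie-corrected normal approximation.
        E[W] = n(n+1)/4 = 11*12/4 = 33.
        Tie groups: |d|=2 (t=4), |d|=3 (t=2), |d|=4 (t=2); sum(t^3 - t) = 72.
        Var[W] = n(n+1)(2n+1)/24 - sum(t^3-t)/48 = 3036/24 - 72/48 = 125.
        z = (W - E[W]) / sqrt(Var[W]) = (27.5 - 33) / 11.1803 = -0.4919.
        Two-sided p = 2*Phi(z) = 0.622765.
Step 6: alpha = 0.1. fail to reject H0.

W+ = 27.5, W- = 38.5, W = min = 27.5, p = 0.622765, fail to reject H0.


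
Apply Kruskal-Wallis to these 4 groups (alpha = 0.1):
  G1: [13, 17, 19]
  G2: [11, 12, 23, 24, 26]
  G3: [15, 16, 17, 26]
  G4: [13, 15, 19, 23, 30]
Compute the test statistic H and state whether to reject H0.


Step 1: Combine all N = 17 observations and assign midranks.
sorted (value, group, rank): (11,G2,1), (12,G2,2), (13,G1,3.5), (13,G4,3.5), (15,G3,5.5), (15,G4,5.5), (16,G3,7), (17,G1,8.5), (17,G3,8.5), (19,G1,10.5), (19,G4,10.5), (23,G2,12.5), (23,G4,12.5), (24,G2,14), (26,G2,15.5), (26,G3,15.5), (30,G4,17)
Step 2: Sum ranks within each group.
R_1 = 22.5 (n_1 = 3)
R_2 = 45 (n_2 = 5)
R_3 = 36.5 (n_3 = 4)
R_4 = 49 (n_4 = 5)
Step 3: H = 12/(N(N+1)) * sum(R_i^2/n_i) - 3(N+1)
     = 12/(17*18) * (22.5^2/3 + 45^2/5 + 36.5^2/4 + 49^2/5) - 3*18
     = 0.039216 * 1387.01 - 54
     = 0.392647.
Step 4: Ties present; correction factor C = 1 - 36/(17^3 - 17) = 0.992647. Corrected H = 0.392647 / 0.992647 = 0.395556.
Step 5: Under H0, H ~ chi^2(3); p-value = 0.941159.
Step 6: alpha = 0.1. fail to reject H0.

H = 0.3956, df = 3, p = 0.941159, fail to reject H0.


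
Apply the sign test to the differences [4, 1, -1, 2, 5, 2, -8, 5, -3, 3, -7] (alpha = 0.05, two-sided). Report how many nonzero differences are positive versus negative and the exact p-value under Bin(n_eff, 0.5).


Step 1: Discard zero differences. Original n = 11; n_eff = number of nonzero differences = 11.
Nonzero differences (with sign): +4, +1, -1, +2, +5, +2, -8, +5, -3, +3, -7
Step 2: Count signs: positive = 7, negative = 4.
Step 3: Under H0: P(positive) = 0.5, so the number of positives S ~ Bin(11, 0.5).
Step 4: Two-sided exact p-value = sum of Bin(11,0.5) probabilities at or below the observed probability = 0.548828.
Step 5: alpha = 0.05. fail to reject H0.

n_eff = 11, pos = 7, neg = 4, p = 0.548828, fail to reject H0.


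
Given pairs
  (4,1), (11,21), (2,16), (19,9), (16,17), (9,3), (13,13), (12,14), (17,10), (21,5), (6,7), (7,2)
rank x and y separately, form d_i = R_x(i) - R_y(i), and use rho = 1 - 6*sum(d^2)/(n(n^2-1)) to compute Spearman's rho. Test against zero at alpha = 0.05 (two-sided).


Step 1: Rank x and y separately (midranks; no ties here).
rank(x): 4->2, 11->6, 2->1, 19->11, 16->9, 9->5, 13->8, 12->7, 17->10, 21->12, 6->3, 7->4
rank(y): 1->1, 21->12, 16->10, 9->6, 17->11, 3->3, 13->8, 14->9, 10->7, 5->4, 7->5, 2->2
Step 2: d_i = R_x(i) - R_y(i); compute d_i^2.
  (2-1)^2=1, (6-12)^2=36, (1-10)^2=81, (11-6)^2=25, (9-11)^2=4, (5-3)^2=4, (8-8)^2=0, (7-9)^2=4, (10-7)^2=9, (12-4)^2=64, (3-5)^2=4, (4-2)^2=4
sum(d^2) = 236.
Step 3: rho = 1 - 6*236 / (12*(12^2 - 1)) = 1 - 1416/1716 = 0.174825.
Step 4: Under H0, t = rho * sqrt((n-2)/(1-rho^2)) = 0.5615 ~ t(10).
Step 5: Two-sided p-value from the t-distribution with 10 df = 0.586824.
Step 6: alpha = 0.05. fail to reject H0.

rho = 0.1748, p = 0.586824, fail to reject H0 at alpha = 0.05.


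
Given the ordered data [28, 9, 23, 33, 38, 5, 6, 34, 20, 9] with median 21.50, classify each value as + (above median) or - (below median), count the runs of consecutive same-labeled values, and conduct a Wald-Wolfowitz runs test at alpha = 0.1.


Step 1: Compute median = 21.50; label A = above, B = below.
Labels in order: ABAAABBABB  (n_A = 5, n_B = 5)
Step 2: Count runs R = 6.
Step 3: Under H0 (random ordering), E[R] = 2*n_A*n_B/(n_A+n_B) + 1 = 2*5*5/10 + 1 = 6.0000.
        Var[R] = 2*n_A*n_B*(2*n_A*n_B - n_A - n_B) / ((n_A+n_B)^2 * (n_A+n_B-1)) = 2000/900 = 2.2222.
        SD[R] = 1.4907.
Step 4: R = E[R], so z = 0 with no continuity correction.
Step 5: Two-sided p-value via normal approximation = 2*(1 - Phi(|z|)) = 1.000000.
Step 6: alpha = 0.1. fail to reject H0.

R = 6, z = 0.0000, p = 1.000000, fail to reject H0.


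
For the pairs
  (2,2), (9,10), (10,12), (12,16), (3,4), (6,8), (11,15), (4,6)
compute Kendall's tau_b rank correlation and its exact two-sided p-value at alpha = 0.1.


Step 1: Enumerate the 28 unordered pairs (i,j) with i<j and classify each by sign(x_j-x_i) * sign(y_j-y_i).
  (1,2):dx=+7,dy=+8->C; (1,3):dx=+8,dy=+10->C; (1,4):dx=+10,dy=+14->C; (1,5):dx=+1,dy=+2->C
  (1,6):dx=+4,dy=+6->C; (1,7):dx=+9,dy=+13->C; (1,8):dx=+2,dy=+4->C; (2,3):dx=+1,dy=+2->C
  (2,4):dx=+3,dy=+6->C; (2,5):dx=-6,dy=-6->C; (2,6):dx=-3,dy=-2->C; (2,7):dx=+2,dy=+5->C
  (2,8):dx=-5,dy=-4->C; (3,4):dx=+2,dy=+4->C; (3,5):dx=-7,dy=-8->C; (3,6):dx=-4,dy=-4->C
  (3,7):dx=+1,dy=+3->C; (3,8):dx=-6,dy=-6->C; (4,5):dx=-9,dy=-12->C; (4,6):dx=-6,dy=-8->C
  (4,7):dx=-1,dy=-1->C; (4,8):dx=-8,dy=-10->C; (5,6):dx=+3,dy=+4->C; (5,7):dx=+8,dy=+11->C
  (5,8):dx=+1,dy=+2->C; (6,7):dx=+5,dy=+7->C; (6,8):dx=-2,dy=-2->C; (7,8):dx=-7,dy=-9->C
Step 2: C = 28, D = 0, total pairs = 28.
Step 3: tau = (C - D)/(n(n-1)/2) = (28 - 0)/28 = 1.000000.
Step 4: Exact two-sided p-value (enumerate n! = 40320 permutations of y under H0): p = 0.000050.
Step 5: alpha = 0.1. reject H0.

tau_b = 1.0000 (C=28, D=0), p = 0.000050, reject H0.


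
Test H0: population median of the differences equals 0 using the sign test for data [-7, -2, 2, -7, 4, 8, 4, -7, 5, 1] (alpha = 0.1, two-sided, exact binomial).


Step 1: Discard zero differences. Original n = 10; n_eff = number of nonzero differences = 10.
Nonzero differences (with sign): -7, -2, +2, -7, +4, +8, +4, -7, +5, +1
Step 2: Count signs: positive = 6, negative = 4.
Step 3: Under H0: P(positive) = 0.5, so the number of positives S ~ Bin(10, 0.5).
Step 4: Two-sided exact p-value = sum of Bin(10,0.5) probabilities at or below the observed probability = 0.753906.
Step 5: alpha = 0.1. fail to reject H0.

n_eff = 10, pos = 6, neg = 4, p = 0.753906, fail to reject H0.


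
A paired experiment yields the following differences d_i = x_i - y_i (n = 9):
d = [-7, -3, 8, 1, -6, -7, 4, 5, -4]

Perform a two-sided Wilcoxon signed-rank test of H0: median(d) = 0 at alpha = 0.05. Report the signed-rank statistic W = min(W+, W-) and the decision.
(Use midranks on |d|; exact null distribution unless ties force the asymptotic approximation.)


Step 1: Drop any zero differences (none here) and take |d_i|.
|d| = [7, 3, 8, 1, 6, 7, 4, 5, 4]
Step 2: Midrank |d_i| (ties get averaged ranks).
ranks: |7|->7.5, |3|->2, |8|->9, |1|->1, |6|->6, |7|->7.5, |4|->3.5, |5|->5, |4|->3.5
Step 3: Attach original signs; sum ranks with positive sign and with negative sign.
W+ = 9 + 1 + 3.5 + 5 = 18.5
W- = 7.5 + 2 + 6 + 7.5 + 3.5 = 26.5
(Check: W+ + W- = 45 should equal n(n+1)/2 = 45.)
Step 4: Test statistic W = min(W+, W-) = 18.5.
Step 5: Ties in |d|, so use the tie-corrected normal approximation.
        E[W] = n(n+1)/4 = 9*10/4 = 22.5.
        Tie groups: |d|=4 (t=2), |d|=7 (t=2); sum(t^3 - t) = 12.
        Var[W] = n(n+1)(2n+1)/24 - sum(t^3-t)/48 = 1710/24 - 12/48 = 71.
        z = (W - E[W]) / sqrt(Var[W]) = (18.5 - 22.5) / 8.4261 = -0.4747.
        Two-sided p = 2*Phi(z) = 0.634992.
Step 6: alpha = 0.05. fail to reject H0.

W+ = 18.5, W- = 26.5, W = min = 18.5, p = 0.634992, fail to reject H0.


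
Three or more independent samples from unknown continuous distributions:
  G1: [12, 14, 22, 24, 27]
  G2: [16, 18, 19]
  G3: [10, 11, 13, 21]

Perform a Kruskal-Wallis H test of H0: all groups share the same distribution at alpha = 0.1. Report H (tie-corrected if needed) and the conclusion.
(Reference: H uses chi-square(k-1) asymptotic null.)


Step 1: Combine all N = 12 observations and assign midranks.
sorted (value, group, rank): (10,G3,1), (11,G3,2), (12,G1,3), (13,G3,4), (14,G1,5), (16,G2,6), (18,G2,7), (19,G2,8), (21,G3,9), (22,G1,10), (24,G1,11), (27,G1,12)
Step 2: Sum ranks within each group.
R_1 = 41 (n_1 = 5)
R_2 = 21 (n_2 = 3)
R_3 = 16 (n_3 = 4)
Step 3: H = 12/(N(N+1)) * sum(R_i^2/n_i) - 3(N+1)
     = 12/(12*13) * (41^2/5 + 21^2/3 + 16^2/4) - 3*13
     = 0.076923 * 547.2 - 39
     = 3.092308.
Step 4: No ties, so H is used without correction.
Step 5: Under H0, H ~ chi^2(2); p-value = 0.213066.
Step 6: alpha = 0.1. fail to reject H0.

H = 3.0923, df = 2, p = 0.213066, fail to reject H0.


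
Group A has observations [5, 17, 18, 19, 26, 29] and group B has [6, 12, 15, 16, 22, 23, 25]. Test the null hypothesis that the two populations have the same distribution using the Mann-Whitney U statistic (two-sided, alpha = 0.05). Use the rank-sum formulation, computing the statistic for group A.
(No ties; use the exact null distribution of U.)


Step 1: Combine and sort all 13 observations; assign midranks.
sorted (value, group): (5,X), (6,Y), (12,Y), (15,Y), (16,Y), (17,X), (18,X), (19,X), (22,Y), (23,Y), (25,Y), (26,X), (29,X)
ranks: 5->1, 6->2, 12->3, 15->4, 16->5, 17->6, 18->7, 19->8, 22->9, 23->10, 25->11, 26->12, 29->13
Step 2: Rank sum for X: R1 = 1 + 6 + 7 + 8 + 12 + 13 = 47.
Step 3: U_X = R1 - n1(n1+1)/2 = 47 - 6*7/2 = 47 - 21 = 26.
       U_Y = n1*n2 - U_X = 42 - 26 = 16.
Step 4: No ties, so the exact null distribution of U (based on enumerating the C(13,6) = 1716 equally likely rank assignments) gives the two-sided p-value.
Step 5: p-value = 0.533800; compare to alpha = 0.05. fail to reject H0.

U_X = 26, p = 0.533800, fail to reject H0 at alpha = 0.05.


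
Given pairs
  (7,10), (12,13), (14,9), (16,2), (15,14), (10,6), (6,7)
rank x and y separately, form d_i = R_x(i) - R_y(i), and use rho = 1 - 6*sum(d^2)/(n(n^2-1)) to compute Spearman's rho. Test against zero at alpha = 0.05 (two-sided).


Step 1: Rank x and y separately (midranks; no ties here).
rank(x): 7->2, 12->4, 14->5, 16->7, 15->6, 10->3, 6->1
rank(y): 10->5, 13->6, 9->4, 2->1, 14->7, 6->2, 7->3
Step 2: d_i = R_x(i) - R_y(i); compute d_i^2.
  (2-5)^2=9, (4-6)^2=4, (5-4)^2=1, (7-1)^2=36, (6-7)^2=1, (3-2)^2=1, (1-3)^2=4
sum(d^2) = 56.
Step 3: rho = 1 - 6*56 / (7*(7^2 - 1)) = 1 - 336/336 = 0.000000.
Step 4: Under H0, t = rho * sqrt((n-2)/(1-rho^2)) = 0.0000 ~ t(5).
Step 5: Two-sided p-value from the t-distribution with 5 df = 1.000000.
Step 6: alpha = 0.05. fail to reject H0.

rho = 0.0000, p = 1.000000, fail to reject H0 at alpha = 0.05.


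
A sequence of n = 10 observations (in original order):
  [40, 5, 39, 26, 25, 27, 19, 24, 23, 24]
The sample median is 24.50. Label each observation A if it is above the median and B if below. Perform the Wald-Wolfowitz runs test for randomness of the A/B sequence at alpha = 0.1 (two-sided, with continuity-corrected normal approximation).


Step 1: Compute median = 24.50; label A = above, B = below.
Labels in order: ABAAAABBBB  (n_A = 5, n_B = 5)
Step 2: Count runs R = 4.
Step 3: Under H0 (random ordering), E[R] = 2*n_A*n_B/(n_A+n_B) + 1 = 2*5*5/10 + 1 = 6.0000.
        Var[R] = 2*n_A*n_B*(2*n_A*n_B - n_A - n_B) / ((n_A+n_B)^2 * (n_A+n_B-1)) = 2000/900 = 2.2222.
        SD[R] = 1.4907.
Step 4: Continuity-corrected z = (R + 0.5 - E[R]) / SD[R] = (4 + 0.5 - 6.0000) / 1.4907 = -1.0062.
Step 5: Two-sided p-value via normal approximation = 2*(1 - Phi(|z|)) = 0.314305.
Step 6: alpha = 0.1. fail to reject H0.

R = 4, z = -1.0062, p = 0.314305, fail to reject H0.


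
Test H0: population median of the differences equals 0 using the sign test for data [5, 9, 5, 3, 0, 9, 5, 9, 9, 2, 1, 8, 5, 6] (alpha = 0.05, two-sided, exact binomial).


Step 1: Discard zero differences. Original n = 14; n_eff = number of nonzero differences = 13.
Nonzero differences (with sign): +5, +9, +5, +3, +9, +5, +9, +9, +2, +1, +8, +5, +6
Step 2: Count signs: positive = 13, negative = 0.
Step 3: Under H0: P(positive) = 0.5, so the number of positives S ~ Bin(13, 0.5).
Step 4: Two-sided exact p-value = sum of Bin(13,0.5) probabilities at or below the observed probability = 0.000244.
Step 5: alpha = 0.05. reject H0.

n_eff = 13, pos = 13, neg = 0, p = 0.000244, reject H0.


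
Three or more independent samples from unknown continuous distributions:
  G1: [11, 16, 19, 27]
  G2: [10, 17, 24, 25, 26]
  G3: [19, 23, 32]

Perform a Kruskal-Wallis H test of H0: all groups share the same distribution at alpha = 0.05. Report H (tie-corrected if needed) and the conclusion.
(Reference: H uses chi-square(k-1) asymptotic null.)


Step 1: Combine all N = 12 observations and assign midranks.
sorted (value, group, rank): (10,G2,1), (11,G1,2), (16,G1,3), (17,G2,4), (19,G1,5.5), (19,G3,5.5), (23,G3,7), (24,G2,8), (25,G2,9), (26,G2,10), (27,G1,11), (32,G3,12)
Step 2: Sum ranks within each group.
R_1 = 21.5 (n_1 = 4)
R_2 = 32 (n_2 = 5)
R_3 = 24.5 (n_3 = 3)
Step 3: H = 12/(N(N+1)) * sum(R_i^2/n_i) - 3(N+1)
     = 12/(12*13) * (21.5^2/4 + 32^2/5 + 24.5^2/3) - 3*13
     = 0.076923 * 520.446 - 39
     = 1.034295.
Step 4: Ties present; correction factor C = 1 - 6/(12^3 - 12) = 0.996503. Corrected H = 1.034295 / 0.996503 = 1.037924.
Step 5: Under H0, H ~ chi^2(2); p-value = 0.595138.
Step 6: alpha = 0.05. fail to reject H0.

H = 1.0379, df = 2, p = 0.595138, fail to reject H0.


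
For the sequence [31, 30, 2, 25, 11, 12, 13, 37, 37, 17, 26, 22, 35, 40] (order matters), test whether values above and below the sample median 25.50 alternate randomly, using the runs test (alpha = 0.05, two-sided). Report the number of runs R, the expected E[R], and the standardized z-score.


Step 1: Compute median = 25.50; label A = above, B = below.
Labels in order: AABBBBBAABABAA  (n_A = 7, n_B = 7)
Step 2: Count runs R = 7.
Step 3: Under H0 (random ordering), E[R] = 2*n_A*n_B/(n_A+n_B) + 1 = 2*7*7/14 + 1 = 8.0000.
        Var[R] = 2*n_A*n_B*(2*n_A*n_B - n_A - n_B) / ((n_A+n_B)^2 * (n_A+n_B-1)) = 8232/2548 = 3.2308.
        SD[R] = 1.7974.
Step 4: Continuity-corrected z = (R + 0.5 - E[R]) / SD[R] = (7 + 0.5 - 8.0000) / 1.7974 = -0.2782.
Step 5: Two-sided p-value via normal approximation = 2*(1 - Phi(|z|)) = 0.780879.
Step 6: alpha = 0.05. fail to reject H0.

R = 7, z = -0.2782, p = 0.780879, fail to reject H0.


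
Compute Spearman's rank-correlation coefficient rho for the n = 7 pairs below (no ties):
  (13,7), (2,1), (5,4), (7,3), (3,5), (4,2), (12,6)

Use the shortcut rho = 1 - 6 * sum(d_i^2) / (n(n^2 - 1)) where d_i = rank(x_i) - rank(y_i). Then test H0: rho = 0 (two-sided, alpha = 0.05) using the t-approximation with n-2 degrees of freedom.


Step 1: Rank x and y separately (midranks; no ties here).
rank(x): 13->7, 2->1, 5->4, 7->5, 3->2, 4->3, 12->6
rank(y): 7->7, 1->1, 4->4, 3->3, 5->5, 2->2, 6->6
Step 2: d_i = R_x(i) - R_y(i); compute d_i^2.
  (7-7)^2=0, (1-1)^2=0, (4-4)^2=0, (5-3)^2=4, (2-5)^2=9, (3-2)^2=1, (6-6)^2=0
sum(d^2) = 14.
Step 3: rho = 1 - 6*14 / (7*(7^2 - 1)) = 1 - 84/336 = 0.750000.
Step 4: Under H0, t = rho * sqrt((n-2)/(1-rho^2)) = 2.5355 ~ t(5).
Step 5: Two-sided p-value from the t-distribution with 5 df = 0.052181.
Step 6: alpha = 0.05. fail to reject H0.

rho = 0.7500, p = 0.052181, fail to reject H0 at alpha = 0.05.


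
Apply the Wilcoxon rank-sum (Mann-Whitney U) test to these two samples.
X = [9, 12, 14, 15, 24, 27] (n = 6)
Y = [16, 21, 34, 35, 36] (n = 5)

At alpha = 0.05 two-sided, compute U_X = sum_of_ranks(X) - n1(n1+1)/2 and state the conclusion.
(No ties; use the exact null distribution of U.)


Step 1: Combine and sort all 11 observations; assign midranks.
sorted (value, group): (9,X), (12,X), (14,X), (15,X), (16,Y), (21,Y), (24,X), (27,X), (34,Y), (35,Y), (36,Y)
ranks: 9->1, 12->2, 14->3, 15->4, 16->5, 21->6, 24->7, 27->8, 34->9, 35->10, 36->11
Step 2: Rank sum for X: R1 = 1 + 2 + 3 + 4 + 7 + 8 = 25.
Step 3: U_X = R1 - n1(n1+1)/2 = 25 - 6*7/2 = 25 - 21 = 4.
       U_Y = n1*n2 - U_X = 30 - 4 = 26.
Step 4: No ties, so the exact null distribution of U (based on enumerating the C(11,6) = 462 equally likely rank assignments) gives the two-sided p-value.
Step 5: p-value = 0.051948; compare to alpha = 0.05. fail to reject H0.

U_X = 4, p = 0.051948, fail to reject H0 at alpha = 0.05.


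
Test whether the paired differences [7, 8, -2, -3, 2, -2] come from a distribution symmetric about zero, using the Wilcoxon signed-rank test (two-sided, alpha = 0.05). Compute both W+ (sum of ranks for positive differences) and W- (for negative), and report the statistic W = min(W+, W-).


Step 1: Drop any zero differences (none here) and take |d_i|.
|d| = [7, 8, 2, 3, 2, 2]
Step 2: Midrank |d_i| (ties get averaged ranks).
ranks: |7|->5, |8|->6, |2|->2, |3|->4, |2|->2, |2|->2
Step 3: Attach original signs; sum ranks with positive sign and with negative sign.
W+ = 5 + 6 + 2 = 13
W- = 2 + 4 + 2 = 8
(Check: W+ + W- = 21 should equal n(n+1)/2 = 21.)
Step 4: Test statistic W = min(W+, W-) = 8.
Step 5: Ties in |d|, so use the tie-corrected normal approximation.
        E[W] = n(n+1)/4 = 6*7/4 = 10.5.
        Tie groups: |d|=2 (t=3); sum(t^3 - t) = 24.
        Var[W] = n(n+1)(2n+1)/24 - sum(t^3-t)/48 = 546/24 - 24/48 = 22.25.
        z = (W - E[W]) / sqrt(Var[W]) = (8 - 10.5) / 4.7170 = -0.5300.
        Two-sided p = 2*Phi(z) = 0.596113.
Step 6: alpha = 0.05. fail to reject H0.

W+ = 13, W- = 8, W = min = 8, p = 0.596113, fail to reject H0.
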